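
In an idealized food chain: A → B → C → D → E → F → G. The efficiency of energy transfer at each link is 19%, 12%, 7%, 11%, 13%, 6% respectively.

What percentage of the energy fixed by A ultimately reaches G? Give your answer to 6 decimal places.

0.000137%

Product of link efficiencies: 0.19 × 0.12 × 0.07 × 0.11 × 0.13 × 0.06 = 0.000001369368
As a percentage: 0.000001369368 × 100 = 0.000137%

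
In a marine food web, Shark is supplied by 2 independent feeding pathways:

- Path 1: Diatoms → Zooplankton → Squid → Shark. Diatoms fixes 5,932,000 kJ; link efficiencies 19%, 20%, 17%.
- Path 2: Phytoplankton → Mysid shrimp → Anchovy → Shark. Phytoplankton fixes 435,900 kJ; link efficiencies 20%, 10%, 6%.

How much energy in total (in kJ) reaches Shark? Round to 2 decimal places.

Path 1: 5932000 × 0.19 × 0.2 × 0.17 = 38320.72 kJ
Path 2: 435900 × 0.2 × 0.1 × 0.06 = 523.08 kJ
Total at Shark: 38320.72 + 523.08 = 38843.8 kJ

38843.80 kJ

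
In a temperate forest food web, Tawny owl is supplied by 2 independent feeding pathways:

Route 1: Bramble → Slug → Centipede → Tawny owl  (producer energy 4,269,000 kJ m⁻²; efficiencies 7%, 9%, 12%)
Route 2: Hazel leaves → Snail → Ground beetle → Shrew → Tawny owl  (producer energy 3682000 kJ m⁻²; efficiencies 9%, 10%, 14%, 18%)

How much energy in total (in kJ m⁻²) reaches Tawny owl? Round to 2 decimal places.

4062.44 kJ m⁻²

Route 1: 4269000 × 0.07 × 0.09 × 0.12 = 3227.364 kJ m⁻²
Route 2: 3682000 × 0.09 × 0.1 × 0.14 × 0.18 = 835.0776 kJ m⁻²
Total at Tawny owl: 3227.364 + 835.0776 = 4062.4416 kJ m⁻²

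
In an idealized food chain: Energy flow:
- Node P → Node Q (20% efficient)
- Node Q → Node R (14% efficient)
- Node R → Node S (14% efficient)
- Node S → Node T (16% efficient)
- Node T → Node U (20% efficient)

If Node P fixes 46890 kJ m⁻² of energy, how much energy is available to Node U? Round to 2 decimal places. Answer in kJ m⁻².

5.88 kJ m⁻²

Node Q: 46890 × 0.2 = 9378 kJ m⁻²
Node R: 9378 × 0.14 = 1312.92 kJ m⁻²
Node S: 1312.92 × 0.14 = 183.8088 kJ m⁻²
Node T: 183.8088 × 0.16 = 29.409408 kJ m⁻²
Node U: 29.409408 × 0.2 = 5.8818816 kJ m⁻²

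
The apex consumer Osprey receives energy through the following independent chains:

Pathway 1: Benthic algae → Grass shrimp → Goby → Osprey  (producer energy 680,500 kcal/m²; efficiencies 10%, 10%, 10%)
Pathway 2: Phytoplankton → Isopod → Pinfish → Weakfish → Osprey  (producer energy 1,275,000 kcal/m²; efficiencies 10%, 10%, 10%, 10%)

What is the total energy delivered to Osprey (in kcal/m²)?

808 kcal/m²

Pathway 1: 680500 × 0.1 × 0.1 × 0.1 = 680.5 kcal/m²
Pathway 2: 1275000 × 0.1 × 0.1 × 0.1 × 0.1 = 127.5 kcal/m²
Total at Osprey: 680.5 + 127.5 = 808 kcal/m²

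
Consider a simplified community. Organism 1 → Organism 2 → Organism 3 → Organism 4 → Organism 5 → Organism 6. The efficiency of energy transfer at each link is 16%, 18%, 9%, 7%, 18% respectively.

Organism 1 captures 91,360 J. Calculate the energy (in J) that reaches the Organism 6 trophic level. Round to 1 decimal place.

Organism 2: 91360 × 0.16 = 14617.6 J
Organism 3: 14617.6 × 0.18 = 2631.168 J
Organism 4: 2631.168 × 0.09 = 236.80512 J
Organism 5: 236.80512 × 0.07 = 16.5763584 J
Organism 6: 16.5763584 × 0.18 = 2.983744512 J

3.0 J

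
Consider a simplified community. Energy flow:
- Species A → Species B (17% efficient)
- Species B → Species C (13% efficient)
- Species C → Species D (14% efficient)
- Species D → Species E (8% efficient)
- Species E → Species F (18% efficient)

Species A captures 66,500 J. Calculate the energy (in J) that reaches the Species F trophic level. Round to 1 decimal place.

3.0 J

Species B: 66500 × 0.17 = 11305 J
Species C: 11305 × 0.13 = 1469.65 J
Species D: 1469.65 × 0.14 = 205.751 J
Species E: 205.751 × 0.08 = 16.46008 J
Species F: 16.46008 × 0.18 = 2.9628144 J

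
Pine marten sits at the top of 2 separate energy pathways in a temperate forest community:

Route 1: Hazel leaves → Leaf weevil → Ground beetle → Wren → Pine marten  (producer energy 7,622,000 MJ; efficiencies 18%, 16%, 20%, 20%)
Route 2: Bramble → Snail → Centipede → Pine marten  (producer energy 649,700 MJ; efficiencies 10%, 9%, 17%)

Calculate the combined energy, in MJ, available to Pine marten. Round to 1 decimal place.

9774.6 MJ

Route 1: 7622000 × 0.18 × 0.16 × 0.2 × 0.2 = 8780.544 MJ
Route 2: 649700 × 0.1 × 0.09 × 0.17 = 994.041 MJ
Total at Pine marten: 8780.544 + 994.041 = 9774.585 MJ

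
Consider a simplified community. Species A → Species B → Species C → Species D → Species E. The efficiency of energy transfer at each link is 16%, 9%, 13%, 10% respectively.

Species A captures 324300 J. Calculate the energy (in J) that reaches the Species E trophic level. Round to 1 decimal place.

60.7 J

Species B: 324300 × 0.16 = 51888 J
Species C: 51888 × 0.09 = 4669.92 J
Species D: 4669.92 × 0.13 = 607.0896 J
Species E: 607.0896 × 0.1 = 60.70896 J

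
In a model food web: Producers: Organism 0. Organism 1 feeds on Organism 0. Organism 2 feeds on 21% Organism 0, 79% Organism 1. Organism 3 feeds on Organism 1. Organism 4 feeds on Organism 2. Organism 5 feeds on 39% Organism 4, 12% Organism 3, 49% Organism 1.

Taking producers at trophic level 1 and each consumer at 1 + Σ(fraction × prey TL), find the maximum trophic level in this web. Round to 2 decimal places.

Organism 1: 1 + 1 = 2
Organism 2: 1 + (0.21×1 + 0.79×2) = 2.79
Organism 3: 1 + 2 = 3
Organism 4: 1 + 2.79 = 3.79
Organism 5: 1 + (0.39×3.79 + 0.12×3 + 0.49×2) = 3.8181

3.82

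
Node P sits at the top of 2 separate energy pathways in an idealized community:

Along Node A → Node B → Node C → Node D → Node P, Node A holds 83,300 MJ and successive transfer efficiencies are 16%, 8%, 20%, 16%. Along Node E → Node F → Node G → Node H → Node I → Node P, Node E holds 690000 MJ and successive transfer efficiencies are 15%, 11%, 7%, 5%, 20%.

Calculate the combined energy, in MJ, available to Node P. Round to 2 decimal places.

42.09 MJ

Via Node A: 83300 × 0.16 × 0.08 × 0.2 × 0.16 = 34.11968 MJ
Via Node E: 690000 × 0.15 × 0.11 × 0.07 × 0.05 × 0.2 = 7.9695 MJ
Total at Node P: 34.11968 + 7.9695 = 42.08918 MJ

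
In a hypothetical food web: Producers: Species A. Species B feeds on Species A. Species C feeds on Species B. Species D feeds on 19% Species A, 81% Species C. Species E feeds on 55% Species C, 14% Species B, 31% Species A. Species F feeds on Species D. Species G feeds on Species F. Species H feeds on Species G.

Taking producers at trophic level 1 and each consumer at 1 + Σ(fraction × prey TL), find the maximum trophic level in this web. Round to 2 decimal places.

6.62

Species B: 1 + 1 = 2
Species C: 1 + 2 = 3
Species D: 1 + (0.19×1 + 0.81×3) = 3.62
Species E: 1 + (0.55×3 + 0.14×2 + 0.31×1) = 3.24
Species F: 1 + 3.62 = 4.62
Species G: 1 + 4.62 = 5.62
Species H: 1 + 5.62 = 6.62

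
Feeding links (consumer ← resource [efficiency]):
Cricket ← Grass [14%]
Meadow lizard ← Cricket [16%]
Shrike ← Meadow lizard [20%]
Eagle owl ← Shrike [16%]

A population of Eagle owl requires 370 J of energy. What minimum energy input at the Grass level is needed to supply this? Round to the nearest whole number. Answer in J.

Cumulative transfer efficiency: 0.14 × 0.16 × 0.2 × 0.16 = 0.0007168
Grass energy = 370 / 0.0007168 = 516183 J

516183 J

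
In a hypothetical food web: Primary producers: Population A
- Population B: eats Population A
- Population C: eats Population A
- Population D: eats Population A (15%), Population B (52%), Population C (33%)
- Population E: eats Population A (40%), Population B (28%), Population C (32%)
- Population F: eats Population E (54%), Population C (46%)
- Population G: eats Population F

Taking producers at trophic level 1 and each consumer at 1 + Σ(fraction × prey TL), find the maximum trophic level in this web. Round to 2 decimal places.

Population B: 1 + 1 = 2
Population C: 1 + 1 = 2
Population D: 1 + (0.15×1 + 0.52×2 + 0.33×2) = 2.85
Population E: 1 + (0.4×1 + 0.28×2 + 0.32×2) = 2.6
Population F: 1 + (0.54×2.6 + 0.46×2) = 3.324
Population G: 1 + 3.324 = 4.324

4.32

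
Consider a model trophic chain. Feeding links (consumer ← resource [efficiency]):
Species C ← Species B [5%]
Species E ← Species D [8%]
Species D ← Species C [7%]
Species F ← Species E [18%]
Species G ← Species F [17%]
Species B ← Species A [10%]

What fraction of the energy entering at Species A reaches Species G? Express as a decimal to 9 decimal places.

Product of link efficiencies: 0.1 × 0.05 × 0.07 × 0.08 × 0.18 × 0.17 = 0.0000008568

0.000000857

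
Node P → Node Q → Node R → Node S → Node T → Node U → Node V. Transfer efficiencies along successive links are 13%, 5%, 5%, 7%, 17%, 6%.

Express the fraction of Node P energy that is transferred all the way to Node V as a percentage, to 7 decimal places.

Product of link efficiencies: 0.13 × 0.05 × 0.05 × 0.07 × 0.17 × 0.06 = 0.00000023205
As a percentage: 0.00000023205 × 100 = 0.0000232%

0.0000232%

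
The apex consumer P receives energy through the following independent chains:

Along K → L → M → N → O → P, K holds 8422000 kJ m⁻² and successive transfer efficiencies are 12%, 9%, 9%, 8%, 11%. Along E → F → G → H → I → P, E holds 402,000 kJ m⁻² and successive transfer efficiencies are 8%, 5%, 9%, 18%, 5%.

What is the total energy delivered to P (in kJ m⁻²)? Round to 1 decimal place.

73.3 kJ m⁻²

Via K: 8422000 × 0.12 × 0.09 × 0.09 × 0.08 × 0.11 = 72.0384192 kJ m⁻²
Via E: 402000 × 0.08 × 0.05 × 0.09 × 0.18 × 0.05 = 1.30248 kJ m⁻²
Total at P: 72.0384192 + 1.30248 = 73.3408992 kJ m⁻²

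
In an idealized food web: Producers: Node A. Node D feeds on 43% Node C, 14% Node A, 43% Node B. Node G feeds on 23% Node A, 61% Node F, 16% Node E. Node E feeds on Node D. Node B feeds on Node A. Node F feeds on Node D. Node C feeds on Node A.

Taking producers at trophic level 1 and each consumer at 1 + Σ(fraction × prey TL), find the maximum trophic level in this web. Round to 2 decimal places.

4.20

Node B: 1 + 1 = 2
Node C: 1 + 1 = 2
Node D: 1 + (0.43×2 + 0.14×1 + 0.43×2) = 2.86
Node E: 1 + 2.86 = 3.86
Node F: 1 + 2.86 = 3.86
Node G: 1 + (0.23×1 + 0.61×3.86 + 0.16×3.86) = 4.2022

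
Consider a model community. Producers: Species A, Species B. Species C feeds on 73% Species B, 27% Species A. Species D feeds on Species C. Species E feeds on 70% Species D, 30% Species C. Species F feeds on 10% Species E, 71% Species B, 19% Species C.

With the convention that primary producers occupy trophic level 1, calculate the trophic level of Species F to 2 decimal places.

Species C: 1 + (0.73×1 + 0.27×1) = 2
Species D: 1 + 2 = 3
Species E: 1 + (0.7×3 + 0.3×2) = 3.7
Species F: 1 + (0.1×3.7 + 0.71×1 + 0.19×2) = 2.46

2.46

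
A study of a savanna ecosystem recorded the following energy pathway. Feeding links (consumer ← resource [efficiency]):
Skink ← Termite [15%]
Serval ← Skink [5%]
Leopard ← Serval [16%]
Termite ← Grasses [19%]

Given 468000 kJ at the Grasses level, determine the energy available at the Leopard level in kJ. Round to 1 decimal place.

106.7 kJ

Termite: 468000 × 0.19 = 88920 kJ
Skink: 88920 × 0.15 = 13338 kJ
Serval: 13338 × 0.05 = 666.9 kJ
Leopard: 666.9 × 0.16 = 106.704 kJ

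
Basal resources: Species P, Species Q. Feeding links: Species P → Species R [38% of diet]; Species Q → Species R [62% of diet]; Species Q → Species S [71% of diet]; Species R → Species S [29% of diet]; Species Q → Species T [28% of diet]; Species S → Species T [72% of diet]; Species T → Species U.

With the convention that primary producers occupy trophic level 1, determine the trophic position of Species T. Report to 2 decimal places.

2.93

Species R: 1 + (0.38×1 + 0.62×1) = 2
Species S: 1 + (0.71×1 + 0.29×2) = 2.29
Species T: 1 + (0.28×1 + 0.72×2.29) = 2.9288
Species U: 1 + 2.9288 = 3.9288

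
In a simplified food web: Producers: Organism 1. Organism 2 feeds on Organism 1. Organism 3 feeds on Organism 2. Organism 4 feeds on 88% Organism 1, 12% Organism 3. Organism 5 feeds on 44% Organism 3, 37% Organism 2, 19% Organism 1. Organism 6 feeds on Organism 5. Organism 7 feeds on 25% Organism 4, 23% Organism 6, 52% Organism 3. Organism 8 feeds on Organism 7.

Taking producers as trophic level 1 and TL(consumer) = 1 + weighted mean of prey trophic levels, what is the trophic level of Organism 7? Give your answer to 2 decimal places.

4.10

Organism 2: 1 + 1 = 2
Organism 3: 1 + 2 = 3
Organism 4: 1 + (0.88×1 + 0.12×3) = 2.24
Organism 5: 1 + (0.44×3 + 0.37×2 + 0.19×1) = 3.25
Organism 6: 1 + 3.25 = 4.25
Organism 7: 1 + (0.25×2.24 + 0.23×4.25 + 0.52×3) = 4.0975
Organism 8: 1 + 4.0975 = 5.0975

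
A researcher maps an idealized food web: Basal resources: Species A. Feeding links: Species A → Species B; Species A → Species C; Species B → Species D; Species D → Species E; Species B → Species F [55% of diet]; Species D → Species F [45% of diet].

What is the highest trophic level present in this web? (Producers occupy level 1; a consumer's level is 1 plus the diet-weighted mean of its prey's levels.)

4

Species B: 1 + 1 = 2
Species C: 1 + 1 = 2
Species D: 1 + 2 = 3
Species E: 1 + 3 = 4
Species F: 1 + (0.55×2 + 0.45×3) = 3.45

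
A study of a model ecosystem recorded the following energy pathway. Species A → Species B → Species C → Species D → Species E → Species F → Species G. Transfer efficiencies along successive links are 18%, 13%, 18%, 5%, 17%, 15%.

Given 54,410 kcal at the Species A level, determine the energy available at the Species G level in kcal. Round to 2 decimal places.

0.29 kcal

Species B: 54410 × 0.18 = 9793.8 kcal
Species C: 9793.8 × 0.13 = 1273.194 kcal
Species D: 1273.194 × 0.18 = 229.17492 kcal
Species E: 229.17492 × 0.05 = 11.458746 kcal
Species F: 11.458746 × 0.17 = 1.94798682 kcal
Species G: 1.94798682 × 0.15 = 0.292198023 kcal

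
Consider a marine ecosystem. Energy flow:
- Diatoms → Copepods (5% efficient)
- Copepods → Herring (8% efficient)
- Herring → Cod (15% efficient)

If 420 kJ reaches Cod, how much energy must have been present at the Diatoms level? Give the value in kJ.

700000 kJ

Cumulative transfer efficiency: 0.05 × 0.08 × 0.15 = 0.0006
Diatoms energy = 420 / 0.0006 = 700000 kJ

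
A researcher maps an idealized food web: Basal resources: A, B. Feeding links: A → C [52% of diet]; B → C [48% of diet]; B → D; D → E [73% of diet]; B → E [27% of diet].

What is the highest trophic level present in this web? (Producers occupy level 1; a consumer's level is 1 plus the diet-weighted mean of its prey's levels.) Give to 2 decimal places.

C: 1 + (0.52×1 + 0.48×1) = 2
D: 1 + 1 = 2
E: 1 + (0.73×2 + 0.27×1) = 2.73

2.73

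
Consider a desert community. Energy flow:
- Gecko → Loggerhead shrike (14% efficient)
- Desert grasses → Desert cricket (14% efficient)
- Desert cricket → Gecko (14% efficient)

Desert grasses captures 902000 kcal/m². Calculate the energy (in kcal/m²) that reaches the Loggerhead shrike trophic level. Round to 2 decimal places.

Desert cricket: 902000 × 0.14 = 126280 kcal/m²
Gecko: 126280 × 0.14 = 17679.2 kcal/m²
Loggerhead shrike: 17679.2 × 0.14 = 2475.088 kcal/m²

2475.09 kcal/m²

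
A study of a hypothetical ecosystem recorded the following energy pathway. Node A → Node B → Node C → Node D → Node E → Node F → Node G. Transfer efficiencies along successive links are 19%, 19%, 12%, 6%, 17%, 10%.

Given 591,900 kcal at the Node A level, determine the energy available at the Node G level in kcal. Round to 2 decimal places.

Node B: 591900 × 0.19 = 112461 kcal
Node C: 112461 × 0.19 = 21367.59 kcal
Node D: 21367.59 × 0.12 = 2564.1108 kcal
Node E: 2564.1108 × 0.06 = 153.846648 kcal
Node F: 153.846648 × 0.17 = 26.15393016 kcal
Node G: 26.15393016 × 0.1 = 2.615393016 kcal

2.62 kcal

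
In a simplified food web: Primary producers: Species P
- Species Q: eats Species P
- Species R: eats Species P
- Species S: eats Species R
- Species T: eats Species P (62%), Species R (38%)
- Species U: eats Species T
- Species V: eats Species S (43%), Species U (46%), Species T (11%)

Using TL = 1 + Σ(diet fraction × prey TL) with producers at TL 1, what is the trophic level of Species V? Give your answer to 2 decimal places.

Species Q: 1 + 1 = 2
Species R: 1 + 1 = 2
Species S: 1 + 2 = 3
Species T: 1 + (0.62×1 + 0.38×2) = 2.38
Species U: 1 + 2.38 = 3.38
Species V: 1 + (0.43×3 + 0.46×3.38 + 0.11×2.38) = 4.1066

4.11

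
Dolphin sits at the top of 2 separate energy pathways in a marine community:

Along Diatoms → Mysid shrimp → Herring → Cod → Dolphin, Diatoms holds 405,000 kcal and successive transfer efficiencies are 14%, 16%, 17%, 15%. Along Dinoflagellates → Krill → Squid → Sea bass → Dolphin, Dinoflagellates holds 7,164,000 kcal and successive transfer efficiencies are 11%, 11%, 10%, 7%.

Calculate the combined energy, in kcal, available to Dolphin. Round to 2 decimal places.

838.13 kcal

Via Diatoms: 405000 × 0.14 × 0.16 × 0.17 × 0.15 = 231.336 kcal
Via Dinoflagellates: 7164000 × 0.11 × 0.11 × 0.1 × 0.07 = 606.7908 kcal
Total at Dolphin: 231.336 + 606.7908 = 838.1268 kcal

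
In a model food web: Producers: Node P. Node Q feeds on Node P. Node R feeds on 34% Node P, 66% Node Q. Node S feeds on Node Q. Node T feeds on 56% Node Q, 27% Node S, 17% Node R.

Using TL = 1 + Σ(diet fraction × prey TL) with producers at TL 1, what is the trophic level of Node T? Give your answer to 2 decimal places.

3.38

Node Q: 1 + 1 = 2
Node R: 1 + (0.34×1 + 0.66×2) = 2.66
Node S: 1 + 2 = 3
Node T: 1 + (0.56×2 + 0.27×3 + 0.17×2.66) = 3.3822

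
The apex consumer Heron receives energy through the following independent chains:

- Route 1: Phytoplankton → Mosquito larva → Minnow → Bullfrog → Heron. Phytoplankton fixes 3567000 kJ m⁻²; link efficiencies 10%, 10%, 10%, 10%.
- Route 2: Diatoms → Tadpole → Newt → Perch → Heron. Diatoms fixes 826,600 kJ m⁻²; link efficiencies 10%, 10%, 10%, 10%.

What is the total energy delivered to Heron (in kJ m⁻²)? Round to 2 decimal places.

Route 1: 3567000 × 0.1 × 0.1 × 0.1 × 0.1 = 356.7 kJ m⁻²
Route 2: 826600 × 0.1 × 0.1 × 0.1 × 0.1 = 82.66 kJ m⁻²
Total at Heron: 356.7 + 82.66 = 439.36 kJ m⁻²

439.36 kJ m⁻²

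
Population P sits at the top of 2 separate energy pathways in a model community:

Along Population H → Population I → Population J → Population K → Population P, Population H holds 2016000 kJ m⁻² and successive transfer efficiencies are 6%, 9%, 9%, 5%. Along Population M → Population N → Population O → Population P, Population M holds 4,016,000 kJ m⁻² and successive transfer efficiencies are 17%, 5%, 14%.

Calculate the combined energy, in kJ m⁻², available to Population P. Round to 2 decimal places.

Via Population H: 2016000 × 0.06 × 0.09 × 0.09 × 0.05 = 48.9888 kJ m⁻²
Via Population M: 4016000 × 0.17 × 0.05 × 0.14 = 4779.04 kJ m⁻²
Total at Population P: 48.9888 + 4779.04 = 4828.0288 kJ m⁻²

4828.03 kJ m⁻²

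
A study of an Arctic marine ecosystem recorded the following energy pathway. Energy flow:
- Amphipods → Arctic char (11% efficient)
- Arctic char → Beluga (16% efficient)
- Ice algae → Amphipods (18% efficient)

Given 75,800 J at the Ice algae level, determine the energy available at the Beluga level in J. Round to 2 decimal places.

240.13 J

Amphipods: 75800 × 0.18 = 13644 J
Arctic char: 13644 × 0.11 = 1500.84 J
Beluga: 1500.84 × 0.16 = 240.1344 J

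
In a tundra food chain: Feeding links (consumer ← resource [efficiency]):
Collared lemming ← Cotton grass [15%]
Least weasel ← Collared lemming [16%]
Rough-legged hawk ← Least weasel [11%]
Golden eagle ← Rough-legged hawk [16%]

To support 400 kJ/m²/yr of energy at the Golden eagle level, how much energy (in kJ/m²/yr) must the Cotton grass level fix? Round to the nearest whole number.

Cumulative transfer efficiency: 0.15 × 0.16 × 0.11 × 0.16 = 0.0004224
Cotton grass energy = 400 / 0.0004224 = 946970 kJ/m²/yr

946970 kJ/m²/yr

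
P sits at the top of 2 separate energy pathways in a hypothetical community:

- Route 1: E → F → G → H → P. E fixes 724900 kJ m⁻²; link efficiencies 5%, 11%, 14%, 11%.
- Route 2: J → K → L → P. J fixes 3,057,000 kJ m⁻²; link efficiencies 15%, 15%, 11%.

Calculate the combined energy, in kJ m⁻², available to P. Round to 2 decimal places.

7627.47 kJ m⁻²

Route 1: 724900 × 0.05 × 0.11 × 0.14 × 0.11 = 61.39903 kJ m⁻²
Route 2: 3057000 × 0.15 × 0.15 × 0.11 = 7566.075 kJ m⁻²
Total at P: 61.39903 + 7566.075 = 7627.47403 kJ m⁻²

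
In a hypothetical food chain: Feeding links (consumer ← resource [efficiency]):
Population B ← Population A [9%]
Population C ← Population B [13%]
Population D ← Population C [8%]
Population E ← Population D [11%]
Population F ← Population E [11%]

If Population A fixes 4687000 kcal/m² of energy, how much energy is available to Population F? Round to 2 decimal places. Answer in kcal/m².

Population B: 4687000 × 0.09 = 421830 kcal/m²
Population C: 421830 × 0.13 = 54837.9 kcal/m²
Population D: 54837.9 × 0.08 = 4387.032 kcal/m²
Population E: 4387.032 × 0.11 = 482.57352 kcal/m²
Population F: 482.57352 × 0.11 = 53.0830872 kcal/m²

53.08 kcal/m²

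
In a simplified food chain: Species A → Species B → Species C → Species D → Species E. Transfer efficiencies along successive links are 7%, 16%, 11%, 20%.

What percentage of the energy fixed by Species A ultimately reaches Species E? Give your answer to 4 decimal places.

Product of link efficiencies: 0.07 × 0.16 × 0.11 × 0.2 = 0.0002464
As a percentage: 0.0002464 × 100 = 0.0246%

0.0246%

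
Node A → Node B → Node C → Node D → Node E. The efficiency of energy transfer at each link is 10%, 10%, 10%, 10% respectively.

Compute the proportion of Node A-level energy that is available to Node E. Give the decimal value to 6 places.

0.000100

Product of link efficiencies: 0.1 × 0.1 × 0.1 × 0.1 = 0.0001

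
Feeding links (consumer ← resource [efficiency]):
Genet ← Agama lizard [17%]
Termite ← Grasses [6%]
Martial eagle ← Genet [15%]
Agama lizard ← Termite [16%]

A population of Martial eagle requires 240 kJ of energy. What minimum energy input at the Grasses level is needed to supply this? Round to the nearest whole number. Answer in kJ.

980392 kJ

Cumulative transfer efficiency: 0.06 × 0.16 × 0.17 × 0.15 = 0.0002448
Grasses energy = 240 / 0.0002448 = 980392 kJ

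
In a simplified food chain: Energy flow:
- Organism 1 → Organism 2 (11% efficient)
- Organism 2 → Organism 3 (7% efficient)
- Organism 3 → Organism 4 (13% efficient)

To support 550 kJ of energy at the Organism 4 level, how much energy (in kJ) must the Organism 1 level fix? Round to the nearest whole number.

Cumulative transfer efficiency: 0.11 × 0.07 × 0.13 = 0.001001
Organism 1 energy = 550 / 0.001001 = 549451 kJ

549451 kJ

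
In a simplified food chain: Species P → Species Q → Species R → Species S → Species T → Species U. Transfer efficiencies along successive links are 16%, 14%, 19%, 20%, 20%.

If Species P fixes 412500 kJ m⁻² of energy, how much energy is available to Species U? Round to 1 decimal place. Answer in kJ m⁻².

Species Q: 412500 × 0.16 = 66000 kJ m⁻²
Species R: 66000 × 0.14 = 9240 kJ m⁻²
Species S: 9240 × 0.19 = 1755.6 kJ m⁻²
Species T: 1755.6 × 0.2 = 351.12 kJ m⁻²
Species U: 351.12 × 0.2 = 70.224 kJ m⁻²

70.2 kJ m⁻²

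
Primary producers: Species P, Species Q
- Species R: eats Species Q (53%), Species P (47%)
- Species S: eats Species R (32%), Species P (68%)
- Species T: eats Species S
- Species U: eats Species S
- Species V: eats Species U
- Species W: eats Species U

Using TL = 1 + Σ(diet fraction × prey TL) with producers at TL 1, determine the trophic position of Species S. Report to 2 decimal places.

2.32

Species R: 1 + (0.53×1 + 0.47×1) = 2
Species S: 1 + (0.32×2 + 0.68×1) = 2.32
Species T: 1 + 2.32 = 3.32
Species U: 1 + 2.32 = 3.32
Species V: 1 + 3.32 = 4.32
Species W: 1 + 3.32 = 4.32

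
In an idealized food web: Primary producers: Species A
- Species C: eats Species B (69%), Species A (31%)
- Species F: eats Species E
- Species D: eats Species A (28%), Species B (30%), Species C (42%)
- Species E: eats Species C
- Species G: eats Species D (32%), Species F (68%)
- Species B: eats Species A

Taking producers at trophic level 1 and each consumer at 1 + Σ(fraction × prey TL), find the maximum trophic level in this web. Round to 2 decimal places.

Species B: 1 + 1 = 2
Species C: 1 + (0.69×2 + 0.31×1) = 2.69
Species D: 1 + (0.28×1 + 0.3×2 + 0.42×2.69) = 3.0098
Species E: 1 + 2.69 = 3.69
Species F: 1 + 3.69 = 4.69
Species G: 1 + (0.32×3.0098 + 0.68×4.69) = 5.152336

5.15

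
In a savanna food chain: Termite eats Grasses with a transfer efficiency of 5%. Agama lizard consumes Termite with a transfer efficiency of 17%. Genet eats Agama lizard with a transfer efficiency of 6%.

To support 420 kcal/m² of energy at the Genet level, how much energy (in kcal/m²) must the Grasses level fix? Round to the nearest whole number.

Cumulative transfer efficiency: 0.05 × 0.17 × 0.06 = 0.00051
Grasses energy = 420 / 0.00051 = 823529 kcal/m²

823529 kcal/m²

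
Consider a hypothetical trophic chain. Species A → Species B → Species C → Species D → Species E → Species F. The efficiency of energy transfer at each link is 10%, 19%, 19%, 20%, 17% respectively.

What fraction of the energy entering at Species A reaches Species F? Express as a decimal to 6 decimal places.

0.000123

Product of link efficiencies: 0.1 × 0.19 × 0.19 × 0.2 × 0.17 = 0.00012274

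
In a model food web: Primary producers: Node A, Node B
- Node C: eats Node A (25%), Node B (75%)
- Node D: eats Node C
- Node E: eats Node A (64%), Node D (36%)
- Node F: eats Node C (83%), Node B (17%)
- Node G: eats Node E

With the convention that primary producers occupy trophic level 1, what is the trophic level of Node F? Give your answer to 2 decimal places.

Node C: 1 + (0.25×1 + 0.75×1) = 2
Node D: 1 + 2 = 3
Node E: 1 + (0.64×1 + 0.36×3) = 2.72
Node F: 1 + (0.83×2 + 0.17×1) = 2.83
Node G: 1 + 2.72 = 3.72

2.83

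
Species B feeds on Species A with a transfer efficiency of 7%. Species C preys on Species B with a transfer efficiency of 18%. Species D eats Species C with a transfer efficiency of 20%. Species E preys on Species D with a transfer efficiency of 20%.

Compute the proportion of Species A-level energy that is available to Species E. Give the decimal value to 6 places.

0.000504

Product of link efficiencies: 0.07 × 0.18 × 0.2 × 0.2 = 0.000504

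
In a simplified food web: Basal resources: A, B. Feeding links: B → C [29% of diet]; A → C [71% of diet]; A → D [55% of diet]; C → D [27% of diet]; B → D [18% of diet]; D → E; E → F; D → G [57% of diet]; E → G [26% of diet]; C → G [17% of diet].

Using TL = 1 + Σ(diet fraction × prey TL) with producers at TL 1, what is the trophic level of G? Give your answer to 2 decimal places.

3.48

C: 1 + (0.29×1 + 0.71×1) = 2
D: 1 + (0.55×1 + 0.27×2 + 0.18×1) = 2.27
E: 1 + 2.27 = 3.27
F: 1 + 3.27 = 4.27
G: 1 + (0.57×2.27 + 0.26×3.27 + 0.17×2) = 3.4841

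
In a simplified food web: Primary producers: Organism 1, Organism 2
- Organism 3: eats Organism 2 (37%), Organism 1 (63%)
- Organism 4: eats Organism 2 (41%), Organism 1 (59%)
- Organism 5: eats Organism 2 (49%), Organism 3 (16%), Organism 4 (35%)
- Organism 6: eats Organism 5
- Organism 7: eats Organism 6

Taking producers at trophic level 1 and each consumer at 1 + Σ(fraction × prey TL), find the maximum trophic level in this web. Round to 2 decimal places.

4.51

Organism 3: 1 + (0.37×1 + 0.63×1) = 2
Organism 4: 1 + (0.41×1 + 0.59×1) = 2
Organism 5: 1 + (0.49×1 + 0.16×2 + 0.35×2) = 2.51
Organism 6: 1 + 2.51 = 3.51
Organism 7: 1 + 3.51 = 4.51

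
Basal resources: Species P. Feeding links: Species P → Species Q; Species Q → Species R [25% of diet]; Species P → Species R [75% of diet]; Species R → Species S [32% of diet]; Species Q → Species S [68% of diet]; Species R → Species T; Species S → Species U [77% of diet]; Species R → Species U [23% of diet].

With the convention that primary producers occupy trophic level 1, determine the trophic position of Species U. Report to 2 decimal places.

3.89

Species Q: 1 + 1 = 2
Species R: 1 + (0.25×2 + 0.75×1) = 2.25
Species S: 1 + (0.32×2.25 + 0.68×2) = 3.08
Species T: 1 + 2.25 = 3.25
Species U: 1 + (0.77×3.08 + 0.23×2.25) = 3.8891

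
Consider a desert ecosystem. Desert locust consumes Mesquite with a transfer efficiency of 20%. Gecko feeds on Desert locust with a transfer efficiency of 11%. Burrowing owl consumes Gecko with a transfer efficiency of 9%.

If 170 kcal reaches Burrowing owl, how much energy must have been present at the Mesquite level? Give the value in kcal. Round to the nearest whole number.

85859 kcal

Cumulative transfer efficiency: 0.2 × 0.11 × 0.09 = 0.00198
Mesquite energy = 170 / 0.00198 = 85859 kcal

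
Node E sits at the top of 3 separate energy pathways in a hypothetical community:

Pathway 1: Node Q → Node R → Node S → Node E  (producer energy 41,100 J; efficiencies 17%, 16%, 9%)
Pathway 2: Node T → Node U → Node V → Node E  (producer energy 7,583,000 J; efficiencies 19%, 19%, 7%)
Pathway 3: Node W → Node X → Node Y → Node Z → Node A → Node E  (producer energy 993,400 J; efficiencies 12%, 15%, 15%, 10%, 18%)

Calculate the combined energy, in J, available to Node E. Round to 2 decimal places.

19311.13 J

Pathway 1: 41100 × 0.17 × 0.16 × 0.09 = 100.6128 J
Pathway 2: 7583000 × 0.19 × 0.19 × 0.07 = 19162.241 J
Pathway 3: 993400 × 0.12 × 0.15 × 0.15 × 0.1 × 0.18 = 48.27924 J
Total at Node E: 100.6128 + 19162.241 + 48.27924 = 19311.13304 J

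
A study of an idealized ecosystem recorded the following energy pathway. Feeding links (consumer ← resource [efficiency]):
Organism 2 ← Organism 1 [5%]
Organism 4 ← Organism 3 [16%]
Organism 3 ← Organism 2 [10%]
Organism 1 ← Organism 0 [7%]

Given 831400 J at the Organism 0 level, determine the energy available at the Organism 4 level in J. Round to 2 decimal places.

46.56 J

Organism 1: 831400 × 0.07 = 58198 J
Organism 2: 58198 × 0.05 = 2909.9 J
Organism 3: 2909.9 × 0.1 = 290.99 J
Organism 4: 290.99 × 0.16 = 46.5584 J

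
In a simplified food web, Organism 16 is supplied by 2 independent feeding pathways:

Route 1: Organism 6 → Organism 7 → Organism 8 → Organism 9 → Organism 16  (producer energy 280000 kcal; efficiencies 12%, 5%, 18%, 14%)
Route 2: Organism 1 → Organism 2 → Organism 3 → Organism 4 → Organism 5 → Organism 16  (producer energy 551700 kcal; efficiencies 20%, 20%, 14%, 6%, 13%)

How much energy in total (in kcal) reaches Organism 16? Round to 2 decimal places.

Route 1: 280000 × 0.12 × 0.05 × 0.18 × 0.14 = 42.336 kcal
Route 2: 551700 × 0.2 × 0.2 × 0.14 × 0.06 × 0.13 = 24.098256 kcal
Total at Organism 16: 42.336 + 24.098256 = 66.434256 kcal

66.43 kcal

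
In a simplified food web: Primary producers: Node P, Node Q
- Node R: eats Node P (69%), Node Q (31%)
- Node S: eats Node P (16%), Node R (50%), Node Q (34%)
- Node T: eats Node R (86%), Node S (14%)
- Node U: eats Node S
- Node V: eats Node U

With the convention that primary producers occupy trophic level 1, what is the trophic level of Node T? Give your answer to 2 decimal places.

Node R: 1 + (0.69×1 + 0.31×1) = 2
Node S: 1 + (0.16×1 + 0.5×2 + 0.34×1) = 2.5
Node T: 1 + (0.86×2 + 0.14×2.5) = 3.07
Node U: 1 + 2.5 = 3.5
Node V: 1 + 3.5 = 4.5

3.07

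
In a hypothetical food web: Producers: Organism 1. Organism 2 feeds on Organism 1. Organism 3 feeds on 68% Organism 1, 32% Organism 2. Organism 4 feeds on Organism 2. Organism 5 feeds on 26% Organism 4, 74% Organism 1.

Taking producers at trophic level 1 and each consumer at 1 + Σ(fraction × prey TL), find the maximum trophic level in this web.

3

Organism 2: 1 + 1 = 2
Organism 3: 1 + (0.68×1 + 0.32×2) = 2.32
Organism 4: 1 + 2 = 3
Organism 5: 1 + (0.26×3 + 0.74×1) = 2.52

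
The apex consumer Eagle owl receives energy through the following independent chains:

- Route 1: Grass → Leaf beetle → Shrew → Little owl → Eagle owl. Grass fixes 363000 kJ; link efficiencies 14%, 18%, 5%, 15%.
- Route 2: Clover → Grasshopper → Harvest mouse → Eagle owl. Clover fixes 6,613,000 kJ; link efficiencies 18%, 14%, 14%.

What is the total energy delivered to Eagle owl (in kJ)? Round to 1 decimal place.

Route 1: 363000 × 0.14 × 0.18 × 0.05 × 0.15 = 68.607 kJ
Route 2: 6613000 × 0.18 × 0.14 × 0.14 = 23330.664 kJ
Total at Eagle owl: 68.607 + 23330.664 = 23399.271 kJ

23399.3 kJ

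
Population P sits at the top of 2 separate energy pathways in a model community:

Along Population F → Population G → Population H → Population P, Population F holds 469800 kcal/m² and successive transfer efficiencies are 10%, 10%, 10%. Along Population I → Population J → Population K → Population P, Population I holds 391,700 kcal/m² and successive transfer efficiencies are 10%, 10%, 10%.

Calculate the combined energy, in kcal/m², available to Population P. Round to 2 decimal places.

Via Population F: 469800 × 0.1 × 0.1 × 0.1 = 469.8 kcal/m²
Via Population I: 391700 × 0.1 × 0.1 × 0.1 = 391.7 kcal/m²
Total at Population P: 469.8 + 391.7 = 861.5 kcal/m²

861.50 kcal/m²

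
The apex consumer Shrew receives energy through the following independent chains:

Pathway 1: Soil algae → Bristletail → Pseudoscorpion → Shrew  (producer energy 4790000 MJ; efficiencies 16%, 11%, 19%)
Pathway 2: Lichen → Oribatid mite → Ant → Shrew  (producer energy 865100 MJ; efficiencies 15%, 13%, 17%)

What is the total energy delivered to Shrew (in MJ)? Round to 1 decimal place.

18885.6 MJ

Pathway 1: 4790000 × 0.16 × 0.11 × 0.19 = 16017.76 MJ
Pathway 2: 865100 × 0.15 × 0.13 × 0.17 = 2867.8065 MJ
Total at Shrew: 16017.76 + 2867.8065 = 18885.5665 MJ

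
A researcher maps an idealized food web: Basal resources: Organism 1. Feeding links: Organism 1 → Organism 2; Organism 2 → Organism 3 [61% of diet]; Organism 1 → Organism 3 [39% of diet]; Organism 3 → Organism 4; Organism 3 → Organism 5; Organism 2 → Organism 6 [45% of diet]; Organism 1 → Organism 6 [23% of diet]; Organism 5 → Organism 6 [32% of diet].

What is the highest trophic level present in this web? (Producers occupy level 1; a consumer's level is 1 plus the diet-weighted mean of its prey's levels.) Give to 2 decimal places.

3.61

Organism 2: 1 + 1 = 2
Organism 3: 1 + (0.61×2 + 0.39×1) = 2.61
Organism 4: 1 + 2.61 = 3.61
Organism 5: 1 + 2.61 = 3.61
Organism 6: 1 + (0.45×2 + 0.23×1 + 0.32×3.61) = 3.2852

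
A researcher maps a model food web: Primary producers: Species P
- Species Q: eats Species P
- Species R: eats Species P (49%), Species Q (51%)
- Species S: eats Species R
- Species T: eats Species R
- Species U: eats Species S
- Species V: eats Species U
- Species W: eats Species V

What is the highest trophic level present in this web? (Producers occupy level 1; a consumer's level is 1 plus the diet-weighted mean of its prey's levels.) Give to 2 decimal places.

Species Q: 1 + 1 = 2
Species R: 1 + (0.49×1 + 0.51×2) = 2.51
Species S: 1 + 2.51 = 3.51
Species T: 1 + 2.51 = 3.51
Species U: 1 + 3.51 = 4.51
Species V: 1 + 4.51 = 5.51
Species W: 1 + 5.51 = 6.51

6.51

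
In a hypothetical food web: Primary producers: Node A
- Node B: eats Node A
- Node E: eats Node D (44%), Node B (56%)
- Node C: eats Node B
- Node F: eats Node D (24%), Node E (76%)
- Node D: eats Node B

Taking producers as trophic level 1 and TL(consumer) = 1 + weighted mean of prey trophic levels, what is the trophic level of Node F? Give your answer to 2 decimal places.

Node B: 1 + 1 = 2
Node C: 1 + 2 = 3
Node D: 1 + 2 = 3
Node E: 1 + (0.44×3 + 0.56×2) = 3.44
Node F: 1 + (0.24×3 + 0.76×3.44) = 4.3344

4.33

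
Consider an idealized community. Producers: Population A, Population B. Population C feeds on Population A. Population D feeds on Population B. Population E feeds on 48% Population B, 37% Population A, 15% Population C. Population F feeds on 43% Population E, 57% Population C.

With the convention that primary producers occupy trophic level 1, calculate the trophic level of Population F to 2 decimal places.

Population C: 1 + 1 = 2
Population D: 1 + 1 = 2
Population E: 1 + (0.48×1 + 0.37×1 + 0.15×2) = 2.15
Population F: 1 + (0.43×2.15 + 0.57×2) = 3.0645

3.06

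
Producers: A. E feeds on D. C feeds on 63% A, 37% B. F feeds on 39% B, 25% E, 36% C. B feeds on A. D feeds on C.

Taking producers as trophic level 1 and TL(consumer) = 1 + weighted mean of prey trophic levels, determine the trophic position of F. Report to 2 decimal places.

3.73

B: 1 + 1 = 2
C: 1 + (0.63×1 + 0.37×2) = 2.37
D: 1 + 2.37 = 3.37
E: 1 + 3.37 = 4.37
F: 1 + (0.39×2 + 0.25×4.37 + 0.36×2.37) = 3.7257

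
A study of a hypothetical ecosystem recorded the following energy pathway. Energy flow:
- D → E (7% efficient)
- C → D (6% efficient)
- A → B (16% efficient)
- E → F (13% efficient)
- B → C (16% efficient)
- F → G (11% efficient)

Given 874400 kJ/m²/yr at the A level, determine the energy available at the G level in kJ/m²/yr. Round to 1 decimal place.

1.3 kJ/m²/yr

B: 874400 × 0.16 = 139904 kJ/m²/yr
C: 139904 × 0.16 = 22384.64 kJ/m²/yr
D: 22384.64 × 0.06 = 1343.0784 kJ/m²/yr
E: 1343.0784 × 0.07 = 94.015488 kJ/m²/yr
F: 94.015488 × 0.13 = 12.22201344 kJ/m²/yr
G: 12.22201344 × 0.11 = 1.3444214784 kJ/m²/yr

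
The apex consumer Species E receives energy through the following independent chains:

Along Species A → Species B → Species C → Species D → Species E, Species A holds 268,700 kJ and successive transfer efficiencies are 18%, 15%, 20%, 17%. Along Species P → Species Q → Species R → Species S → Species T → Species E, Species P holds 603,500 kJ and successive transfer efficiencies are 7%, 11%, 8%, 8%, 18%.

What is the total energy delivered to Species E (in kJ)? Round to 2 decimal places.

252.02 kJ

Via Species A: 268700 × 0.18 × 0.15 × 0.2 × 0.17 = 246.6666 kJ
Via Species P: 603500 × 0.07 × 0.11 × 0.08 × 0.08 × 0.18 = 5.3532864 kJ
Total at Species E: 246.6666 + 5.3532864 = 252.0198864 kJ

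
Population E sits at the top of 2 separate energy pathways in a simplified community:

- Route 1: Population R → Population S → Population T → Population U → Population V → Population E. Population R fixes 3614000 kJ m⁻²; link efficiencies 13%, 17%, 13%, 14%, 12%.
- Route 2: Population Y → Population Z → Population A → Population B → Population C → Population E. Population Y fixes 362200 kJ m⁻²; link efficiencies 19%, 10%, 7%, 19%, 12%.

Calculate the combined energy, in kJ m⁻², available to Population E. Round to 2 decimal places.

Route 1: 3614000 × 0.13 × 0.17 × 0.13 × 0.14 × 0.12 = 174.4347696 kJ m⁻²
Route 2: 362200 × 0.19 × 0.1 × 0.07 × 0.19 × 0.12 = 10.9833528 kJ m⁻²
Total at Population E: 174.4347696 + 10.9833528 = 185.4181224 kJ m⁻²

185.42 kJ m⁻²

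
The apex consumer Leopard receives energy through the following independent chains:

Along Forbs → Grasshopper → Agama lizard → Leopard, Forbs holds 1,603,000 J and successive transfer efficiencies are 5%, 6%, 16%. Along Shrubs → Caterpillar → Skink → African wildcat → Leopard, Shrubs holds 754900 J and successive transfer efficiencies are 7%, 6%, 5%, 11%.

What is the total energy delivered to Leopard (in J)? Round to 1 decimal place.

Via Forbs: 1603000 × 0.05 × 0.06 × 0.16 = 769.44 J
Via Shrubs: 754900 × 0.07 × 0.06 × 0.05 × 0.11 = 17.43819 J
Total at Leopard: 769.44 + 17.43819 = 786.87819 J

786.9 J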